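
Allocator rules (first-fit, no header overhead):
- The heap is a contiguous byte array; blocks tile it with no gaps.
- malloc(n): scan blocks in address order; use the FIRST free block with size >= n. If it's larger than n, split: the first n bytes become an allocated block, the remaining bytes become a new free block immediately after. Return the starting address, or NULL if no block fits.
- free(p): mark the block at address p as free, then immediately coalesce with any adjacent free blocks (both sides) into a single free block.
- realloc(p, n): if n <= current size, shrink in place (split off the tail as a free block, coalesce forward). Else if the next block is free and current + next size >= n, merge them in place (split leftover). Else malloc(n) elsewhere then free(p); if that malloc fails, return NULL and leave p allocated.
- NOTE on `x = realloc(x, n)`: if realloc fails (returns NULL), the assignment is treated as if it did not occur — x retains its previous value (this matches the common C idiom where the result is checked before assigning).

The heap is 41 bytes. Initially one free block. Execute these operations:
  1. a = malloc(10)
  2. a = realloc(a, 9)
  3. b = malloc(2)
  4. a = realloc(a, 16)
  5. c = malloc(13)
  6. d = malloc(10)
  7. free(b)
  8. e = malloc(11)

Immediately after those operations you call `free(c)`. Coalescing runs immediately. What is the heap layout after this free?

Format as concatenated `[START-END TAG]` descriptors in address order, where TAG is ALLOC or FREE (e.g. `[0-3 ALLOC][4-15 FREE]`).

Op 1: a = malloc(10) -> a = 0; heap: [0-9 ALLOC][10-40 FREE]
Op 2: a = realloc(a, 9) -> a = 0; heap: [0-8 ALLOC][9-40 FREE]
Op 3: b = malloc(2) -> b = 9; heap: [0-8 ALLOC][9-10 ALLOC][11-40 FREE]
Op 4: a = realloc(a, 16) -> a = 11; heap: [0-8 FREE][9-10 ALLOC][11-26 ALLOC][27-40 FREE]
Op 5: c = malloc(13) -> c = 27; heap: [0-8 FREE][9-10 ALLOC][11-26 ALLOC][27-39 ALLOC][40-40 FREE]
Op 6: d = malloc(10) -> d = NULL; heap: [0-8 FREE][9-10 ALLOC][11-26 ALLOC][27-39 ALLOC][40-40 FREE]
Op 7: free(b) -> (freed b); heap: [0-10 FREE][11-26 ALLOC][27-39 ALLOC][40-40 FREE]
Op 8: e = malloc(11) -> e = 0; heap: [0-10 ALLOC][11-26 ALLOC][27-39 ALLOC][40-40 FREE]
free(c): c = 27 -> block [27-39 ALLOC]; mark free, coalesce with adjacent free neighbors -> [0-10 ALLOC][11-26 ALLOC][27-40 FREE]

Answer: [0-10 ALLOC][11-26 ALLOC][27-40 FREE]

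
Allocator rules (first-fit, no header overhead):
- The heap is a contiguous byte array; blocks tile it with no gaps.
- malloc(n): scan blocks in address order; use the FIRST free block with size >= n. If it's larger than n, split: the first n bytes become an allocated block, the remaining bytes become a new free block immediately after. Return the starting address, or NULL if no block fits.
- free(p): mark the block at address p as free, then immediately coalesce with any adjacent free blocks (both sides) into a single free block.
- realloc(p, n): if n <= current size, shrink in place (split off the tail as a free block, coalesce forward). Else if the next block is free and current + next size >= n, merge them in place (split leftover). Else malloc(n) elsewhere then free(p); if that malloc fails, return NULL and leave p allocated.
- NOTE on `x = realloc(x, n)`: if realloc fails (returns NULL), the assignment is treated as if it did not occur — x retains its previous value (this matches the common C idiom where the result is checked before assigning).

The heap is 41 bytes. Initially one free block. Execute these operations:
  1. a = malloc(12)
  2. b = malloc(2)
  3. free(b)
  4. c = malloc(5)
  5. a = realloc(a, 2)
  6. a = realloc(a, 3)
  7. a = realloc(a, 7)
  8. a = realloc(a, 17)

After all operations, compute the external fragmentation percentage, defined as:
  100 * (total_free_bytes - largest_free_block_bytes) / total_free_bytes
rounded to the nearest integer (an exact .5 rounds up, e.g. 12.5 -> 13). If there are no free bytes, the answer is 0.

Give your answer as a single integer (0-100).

Op 1: a = malloc(12) -> a = 0; heap: [0-11 ALLOC][12-40 FREE]
Op 2: b = malloc(2) -> b = 12; heap: [0-11 ALLOC][12-13 ALLOC][14-40 FREE]
Op 3: free(b) -> (freed b); heap: [0-11 ALLOC][12-40 FREE]
Op 4: c = malloc(5) -> c = 12; heap: [0-11 ALLOC][12-16 ALLOC][17-40 FREE]
Op 5: a = realloc(a, 2) -> a = 0; heap: [0-1 ALLOC][2-11 FREE][12-16 ALLOC][17-40 FREE]
Op 6: a = realloc(a, 3) -> a = 0; heap: [0-2 ALLOC][3-11 FREE][12-16 ALLOC][17-40 FREE]
Op 7: a = realloc(a, 7) -> a = 0; heap: [0-6 ALLOC][7-11 FREE][12-16 ALLOC][17-40 FREE]
Op 8: a = realloc(a, 17) -> a = 17; heap: [0-11 FREE][12-16 ALLOC][17-33 ALLOC][34-40 FREE]
Free blocks: [12 7] total_free=19 largest=12 -> 100*(19-12)/19 = 700/19 ≈ 36.842 -> rounds to 37

Answer: 37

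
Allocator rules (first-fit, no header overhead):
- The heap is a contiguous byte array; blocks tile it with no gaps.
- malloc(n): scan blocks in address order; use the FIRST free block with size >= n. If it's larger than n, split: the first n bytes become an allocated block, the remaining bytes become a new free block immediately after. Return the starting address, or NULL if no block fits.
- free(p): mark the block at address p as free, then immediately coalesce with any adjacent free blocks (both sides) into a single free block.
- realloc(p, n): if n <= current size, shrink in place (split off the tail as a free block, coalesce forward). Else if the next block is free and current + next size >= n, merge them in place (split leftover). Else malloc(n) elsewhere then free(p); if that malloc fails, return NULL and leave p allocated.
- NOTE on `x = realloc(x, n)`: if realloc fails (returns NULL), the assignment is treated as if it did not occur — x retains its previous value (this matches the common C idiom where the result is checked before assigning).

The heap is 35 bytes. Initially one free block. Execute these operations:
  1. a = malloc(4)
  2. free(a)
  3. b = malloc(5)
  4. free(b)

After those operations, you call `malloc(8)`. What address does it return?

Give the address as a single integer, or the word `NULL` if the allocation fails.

Answer: 0

Derivation:
Op 1: a = malloc(4) -> a = 0; heap: [0-3 ALLOC][4-34 FREE]
Op 2: free(a) -> (freed a); heap: [0-34 FREE]
Op 3: b = malloc(5) -> b = 0; heap: [0-4 ALLOC][5-34 FREE]
Op 4: free(b) -> (freed b); heap: [0-34 FREE]
malloc(8): first-fit scan over [0-34 FREE] -> 0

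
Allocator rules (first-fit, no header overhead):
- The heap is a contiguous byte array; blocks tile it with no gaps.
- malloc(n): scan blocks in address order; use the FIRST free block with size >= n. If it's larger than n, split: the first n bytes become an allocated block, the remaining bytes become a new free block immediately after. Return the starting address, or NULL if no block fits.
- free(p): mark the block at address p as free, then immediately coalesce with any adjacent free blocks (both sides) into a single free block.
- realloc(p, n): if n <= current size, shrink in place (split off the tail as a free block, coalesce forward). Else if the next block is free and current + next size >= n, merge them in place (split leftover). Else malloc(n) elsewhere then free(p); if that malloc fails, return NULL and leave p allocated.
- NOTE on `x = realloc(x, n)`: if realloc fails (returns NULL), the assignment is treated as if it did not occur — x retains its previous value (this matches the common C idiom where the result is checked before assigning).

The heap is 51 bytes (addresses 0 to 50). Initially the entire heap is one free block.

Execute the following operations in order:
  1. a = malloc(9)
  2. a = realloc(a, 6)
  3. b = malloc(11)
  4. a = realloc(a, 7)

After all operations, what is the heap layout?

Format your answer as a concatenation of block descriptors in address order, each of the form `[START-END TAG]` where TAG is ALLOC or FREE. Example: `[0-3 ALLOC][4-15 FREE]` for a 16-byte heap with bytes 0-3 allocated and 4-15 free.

Op 1: a = malloc(9) -> a = 0; heap: [0-8 ALLOC][9-50 FREE]
Op 2: a = realloc(a, 6) -> a = 0; heap: [0-5 ALLOC][6-50 FREE]
Op 3: b = malloc(11) -> b = 6; heap: [0-5 ALLOC][6-16 ALLOC][17-50 FREE]
Op 4: a = realloc(a, 7) -> a = 17; heap: [0-5 FREE][6-16 ALLOC][17-23 ALLOC][24-50 FREE]

Answer: [0-5 FREE][6-16 ALLOC][17-23 ALLOC][24-50 FREE]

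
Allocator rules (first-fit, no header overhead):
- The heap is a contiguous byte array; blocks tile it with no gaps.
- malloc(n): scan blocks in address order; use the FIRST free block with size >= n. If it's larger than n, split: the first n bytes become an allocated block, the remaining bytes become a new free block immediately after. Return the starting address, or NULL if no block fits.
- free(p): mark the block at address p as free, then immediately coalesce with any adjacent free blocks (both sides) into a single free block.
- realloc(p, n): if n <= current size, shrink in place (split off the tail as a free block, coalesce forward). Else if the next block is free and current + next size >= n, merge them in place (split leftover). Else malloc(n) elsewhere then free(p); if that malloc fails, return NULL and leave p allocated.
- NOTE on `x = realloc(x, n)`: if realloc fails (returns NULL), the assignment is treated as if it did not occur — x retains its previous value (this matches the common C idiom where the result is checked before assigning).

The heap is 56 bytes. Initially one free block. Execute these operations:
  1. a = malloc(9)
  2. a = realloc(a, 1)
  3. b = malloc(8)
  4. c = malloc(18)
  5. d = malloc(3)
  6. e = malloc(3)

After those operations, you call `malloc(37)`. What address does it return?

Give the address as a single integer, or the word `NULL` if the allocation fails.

Op 1: a = malloc(9) -> a = 0; heap: [0-8 ALLOC][9-55 FREE]
Op 2: a = realloc(a, 1) -> a = 0; heap: [0-0 ALLOC][1-55 FREE]
Op 3: b = malloc(8) -> b = 1; heap: [0-0 ALLOC][1-8 ALLOC][9-55 FREE]
Op 4: c = malloc(18) -> c = 9; heap: [0-0 ALLOC][1-8 ALLOC][9-26 ALLOC][27-55 FREE]
Op 5: d = malloc(3) -> d = 27; heap: [0-0 ALLOC][1-8 ALLOC][9-26 ALLOC][27-29 ALLOC][30-55 FREE]
Op 6: e = malloc(3) -> e = 30; heap: [0-0 ALLOC][1-8 ALLOC][9-26 ALLOC][27-29 ALLOC][30-32 ALLOC][33-55 FREE]
malloc(37): first-fit scan over [0-0 ALLOC][1-8 ALLOC][9-26 ALLOC][27-29 ALLOC][30-32 ALLOC][33-55 FREE] -> NULL

Answer: NULL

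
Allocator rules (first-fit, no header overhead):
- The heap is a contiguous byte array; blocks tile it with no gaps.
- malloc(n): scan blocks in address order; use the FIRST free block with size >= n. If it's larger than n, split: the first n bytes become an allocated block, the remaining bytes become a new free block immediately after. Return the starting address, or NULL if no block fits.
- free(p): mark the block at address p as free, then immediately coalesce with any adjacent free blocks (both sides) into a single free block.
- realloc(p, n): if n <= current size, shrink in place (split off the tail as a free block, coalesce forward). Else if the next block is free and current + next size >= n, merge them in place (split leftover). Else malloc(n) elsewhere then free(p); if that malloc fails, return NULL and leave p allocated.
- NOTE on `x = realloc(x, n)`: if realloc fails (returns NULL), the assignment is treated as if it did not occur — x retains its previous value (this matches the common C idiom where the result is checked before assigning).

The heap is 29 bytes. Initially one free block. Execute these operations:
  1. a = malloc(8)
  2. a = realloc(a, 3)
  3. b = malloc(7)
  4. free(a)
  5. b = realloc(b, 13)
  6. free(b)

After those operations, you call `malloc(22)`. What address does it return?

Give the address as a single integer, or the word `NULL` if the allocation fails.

Op 1: a = malloc(8) -> a = 0; heap: [0-7 ALLOC][8-28 FREE]
Op 2: a = realloc(a, 3) -> a = 0; heap: [0-2 ALLOC][3-28 FREE]
Op 3: b = malloc(7) -> b = 3; heap: [0-2 ALLOC][3-9 ALLOC][10-28 FREE]
Op 4: free(a) -> (freed a); heap: [0-2 FREE][3-9 ALLOC][10-28 FREE]
Op 5: b = realloc(b, 13) -> b = 3; heap: [0-2 FREE][3-15 ALLOC][16-28 FREE]
Op 6: free(b) -> (freed b); heap: [0-28 FREE]
malloc(22): first-fit scan over [0-28 FREE] -> 0

Answer: 0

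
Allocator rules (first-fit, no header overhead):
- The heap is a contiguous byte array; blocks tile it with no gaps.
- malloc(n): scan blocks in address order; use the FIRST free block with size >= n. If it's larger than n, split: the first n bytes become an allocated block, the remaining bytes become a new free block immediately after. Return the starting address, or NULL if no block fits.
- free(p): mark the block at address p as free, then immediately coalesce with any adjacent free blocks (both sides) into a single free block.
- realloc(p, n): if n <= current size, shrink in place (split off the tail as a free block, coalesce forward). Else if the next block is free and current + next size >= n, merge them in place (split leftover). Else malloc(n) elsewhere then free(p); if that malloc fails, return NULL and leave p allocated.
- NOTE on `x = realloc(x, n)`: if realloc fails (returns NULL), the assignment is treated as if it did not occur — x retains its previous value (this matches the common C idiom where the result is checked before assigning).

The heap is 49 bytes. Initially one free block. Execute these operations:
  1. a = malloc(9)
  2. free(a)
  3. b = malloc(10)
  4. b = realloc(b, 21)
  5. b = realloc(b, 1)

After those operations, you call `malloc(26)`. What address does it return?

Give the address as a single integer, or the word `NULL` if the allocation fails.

Answer: 1

Derivation:
Op 1: a = malloc(9) -> a = 0; heap: [0-8 ALLOC][9-48 FREE]
Op 2: free(a) -> (freed a); heap: [0-48 FREE]
Op 3: b = malloc(10) -> b = 0; heap: [0-9 ALLOC][10-48 FREE]
Op 4: b = realloc(b, 21) -> b = 0; heap: [0-20 ALLOC][21-48 FREE]
Op 5: b = realloc(b, 1) -> b = 0; heap: [0-0 ALLOC][1-48 FREE]
malloc(26): first-fit scan over [0-0 ALLOC][1-48 FREE] -> 1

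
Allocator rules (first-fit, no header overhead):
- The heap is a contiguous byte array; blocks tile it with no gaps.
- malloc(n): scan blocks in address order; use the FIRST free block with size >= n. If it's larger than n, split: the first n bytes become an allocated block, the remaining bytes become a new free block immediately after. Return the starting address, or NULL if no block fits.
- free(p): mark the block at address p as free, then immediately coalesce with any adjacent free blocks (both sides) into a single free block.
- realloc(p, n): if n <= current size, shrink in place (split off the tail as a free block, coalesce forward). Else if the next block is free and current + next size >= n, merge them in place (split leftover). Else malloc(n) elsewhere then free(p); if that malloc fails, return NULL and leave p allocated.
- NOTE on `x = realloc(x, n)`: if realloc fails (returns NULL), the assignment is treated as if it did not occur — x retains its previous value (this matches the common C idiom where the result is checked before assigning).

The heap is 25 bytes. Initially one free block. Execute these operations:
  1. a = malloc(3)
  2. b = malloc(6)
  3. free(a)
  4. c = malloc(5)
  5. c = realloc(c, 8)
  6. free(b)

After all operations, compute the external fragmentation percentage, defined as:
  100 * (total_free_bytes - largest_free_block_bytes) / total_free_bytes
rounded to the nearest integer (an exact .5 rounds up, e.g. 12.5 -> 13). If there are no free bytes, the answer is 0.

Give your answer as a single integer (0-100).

Answer: 47

Derivation:
Op 1: a = malloc(3) -> a = 0; heap: [0-2 ALLOC][3-24 FREE]
Op 2: b = malloc(6) -> b = 3; heap: [0-2 ALLOC][3-8 ALLOC][9-24 FREE]
Op 3: free(a) -> (freed a); heap: [0-2 FREE][3-8 ALLOC][9-24 FREE]
Op 4: c = malloc(5) -> c = 9; heap: [0-2 FREE][3-8 ALLOC][9-13 ALLOC][14-24 FREE]
Op 5: c = realloc(c, 8) -> c = 9; heap: [0-2 FREE][3-8 ALLOC][9-16 ALLOC][17-24 FREE]
Op 6: free(b) -> (freed b); heap: [0-8 FREE][9-16 ALLOC][17-24 FREE]
Free blocks: [9 8] total_free=17 largest=9 -> 100*(17-9)/17 = 800/17 ≈ 47.059 -> rounds to 47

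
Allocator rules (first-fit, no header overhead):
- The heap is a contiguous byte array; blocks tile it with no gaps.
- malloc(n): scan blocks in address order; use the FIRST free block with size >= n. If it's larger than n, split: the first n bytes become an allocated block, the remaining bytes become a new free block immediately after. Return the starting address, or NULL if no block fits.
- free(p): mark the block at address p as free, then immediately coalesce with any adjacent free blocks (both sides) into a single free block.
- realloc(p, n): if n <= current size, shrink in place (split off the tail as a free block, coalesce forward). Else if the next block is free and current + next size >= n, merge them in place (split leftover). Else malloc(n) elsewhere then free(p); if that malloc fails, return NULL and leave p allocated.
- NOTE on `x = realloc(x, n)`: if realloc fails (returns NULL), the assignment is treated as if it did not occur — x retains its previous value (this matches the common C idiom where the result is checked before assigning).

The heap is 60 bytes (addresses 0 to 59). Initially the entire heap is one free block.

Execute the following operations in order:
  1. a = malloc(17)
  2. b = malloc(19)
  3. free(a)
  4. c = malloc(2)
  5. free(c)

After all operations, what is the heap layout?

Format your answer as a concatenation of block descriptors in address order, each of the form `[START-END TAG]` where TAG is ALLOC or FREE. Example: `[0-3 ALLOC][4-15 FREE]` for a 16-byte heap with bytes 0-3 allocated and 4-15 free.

Op 1: a = malloc(17) -> a = 0; heap: [0-16 ALLOC][17-59 FREE]
Op 2: b = malloc(19) -> b = 17; heap: [0-16 ALLOC][17-35 ALLOC][36-59 FREE]
Op 3: free(a) -> (freed a); heap: [0-16 FREE][17-35 ALLOC][36-59 FREE]
Op 4: c = malloc(2) -> c = 0; heap: [0-1 ALLOC][2-16 FREE][17-35 ALLOC][36-59 FREE]
Op 5: free(c) -> (freed c); heap: [0-16 FREE][17-35 ALLOC][36-59 FREE]

Answer: [0-16 FREE][17-35 ALLOC][36-59 FREE]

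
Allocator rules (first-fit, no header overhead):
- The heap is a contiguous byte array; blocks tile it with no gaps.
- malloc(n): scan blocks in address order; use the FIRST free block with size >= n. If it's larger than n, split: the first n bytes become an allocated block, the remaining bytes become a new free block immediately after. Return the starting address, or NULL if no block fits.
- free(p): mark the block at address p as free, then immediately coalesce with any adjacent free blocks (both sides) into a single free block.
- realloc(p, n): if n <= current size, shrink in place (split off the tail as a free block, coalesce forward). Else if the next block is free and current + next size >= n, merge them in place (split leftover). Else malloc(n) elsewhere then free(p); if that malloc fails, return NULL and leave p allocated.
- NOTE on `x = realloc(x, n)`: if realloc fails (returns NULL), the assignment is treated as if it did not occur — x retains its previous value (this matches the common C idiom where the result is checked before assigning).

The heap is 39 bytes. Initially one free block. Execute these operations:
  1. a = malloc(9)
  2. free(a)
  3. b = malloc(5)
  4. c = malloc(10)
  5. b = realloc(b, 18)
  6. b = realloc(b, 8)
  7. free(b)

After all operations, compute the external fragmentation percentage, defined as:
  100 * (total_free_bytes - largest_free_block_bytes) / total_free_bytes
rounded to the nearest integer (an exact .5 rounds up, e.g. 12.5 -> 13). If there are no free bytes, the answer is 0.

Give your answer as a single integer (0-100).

Answer: 17

Derivation:
Op 1: a = malloc(9) -> a = 0; heap: [0-8 ALLOC][9-38 FREE]
Op 2: free(a) -> (freed a); heap: [0-38 FREE]
Op 3: b = malloc(5) -> b = 0; heap: [0-4 ALLOC][5-38 FREE]
Op 4: c = malloc(10) -> c = 5; heap: [0-4 ALLOC][5-14 ALLOC][15-38 FREE]
Op 5: b = realloc(b, 18) -> b = 15; heap: [0-4 FREE][5-14 ALLOC][15-32 ALLOC][33-38 FREE]
Op 6: b = realloc(b, 8) -> b = 15; heap: [0-4 FREE][5-14 ALLOC][15-22 ALLOC][23-38 FREE]
Op 7: free(b) -> (freed b); heap: [0-4 FREE][5-14 ALLOC][15-38 FREE]
Free blocks: [5 24] total_free=29 largest=24 -> 100*(29-24)/29 = 500/29 ≈ 17.241 -> rounds to 17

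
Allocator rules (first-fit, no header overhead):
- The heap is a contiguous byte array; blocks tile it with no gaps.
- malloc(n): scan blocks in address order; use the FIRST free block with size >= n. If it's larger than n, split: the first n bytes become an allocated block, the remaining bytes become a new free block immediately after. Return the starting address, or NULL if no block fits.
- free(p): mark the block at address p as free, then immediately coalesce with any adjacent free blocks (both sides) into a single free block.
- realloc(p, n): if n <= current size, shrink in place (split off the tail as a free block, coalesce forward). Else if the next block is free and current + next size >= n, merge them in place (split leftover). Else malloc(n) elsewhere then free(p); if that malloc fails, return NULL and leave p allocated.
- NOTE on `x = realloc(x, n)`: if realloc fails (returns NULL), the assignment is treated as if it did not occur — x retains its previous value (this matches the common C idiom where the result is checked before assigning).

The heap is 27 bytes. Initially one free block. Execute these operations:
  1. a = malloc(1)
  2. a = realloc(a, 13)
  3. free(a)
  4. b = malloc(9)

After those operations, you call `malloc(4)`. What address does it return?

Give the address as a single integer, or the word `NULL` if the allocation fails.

Answer: 9

Derivation:
Op 1: a = malloc(1) -> a = 0; heap: [0-0 ALLOC][1-26 FREE]
Op 2: a = realloc(a, 13) -> a = 0; heap: [0-12 ALLOC][13-26 FREE]
Op 3: free(a) -> (freed a); heap: [0-26 FREE]
Op 4: b = malloc(9) -> b = 0; heap: [0-8 ALLOC][9-26 FREE]
malloc(4): first-fit scan over [0-8 ALLOC][9-26 FREE] -> 9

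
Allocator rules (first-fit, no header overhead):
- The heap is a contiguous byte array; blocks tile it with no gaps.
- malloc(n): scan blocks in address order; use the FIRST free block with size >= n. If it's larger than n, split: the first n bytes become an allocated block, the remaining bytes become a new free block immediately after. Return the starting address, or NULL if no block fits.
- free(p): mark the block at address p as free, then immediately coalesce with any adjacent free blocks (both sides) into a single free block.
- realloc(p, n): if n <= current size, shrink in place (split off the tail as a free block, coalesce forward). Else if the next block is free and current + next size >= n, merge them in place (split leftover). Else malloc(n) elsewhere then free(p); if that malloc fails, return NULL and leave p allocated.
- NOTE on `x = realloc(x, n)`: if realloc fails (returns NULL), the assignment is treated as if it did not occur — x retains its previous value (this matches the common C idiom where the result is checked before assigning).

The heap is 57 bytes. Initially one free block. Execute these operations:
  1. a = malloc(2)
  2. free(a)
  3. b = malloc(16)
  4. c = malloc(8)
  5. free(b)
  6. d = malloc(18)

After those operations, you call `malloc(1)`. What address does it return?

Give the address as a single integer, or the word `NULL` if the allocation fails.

Answer: 0

Derivation:
Op 1: a = malloc(2) -> a = 0; heap: [0-1 ALLOC][2-56 FREE]
Op 2: free(a) -> (freed a); heap: [0-56 FREE]
Op 3: b = malloc(16) -> b = 0; heap: [0-15 ALLOC][16-56 FREE]
Op 4: c = malloc(8) -> c = 16; heap: [0-15 ALLOC][16-23 ALLOC][24-56 FREE]
Op 5: free(b) -> (freed b); heap: [0-15 FREE][16-23 ALLOC][24-56 FREE]
Op 6: d = malloc(18) -> d = 24; heap: [0-15 FREE][16-23 ALLOC][24-41 ALLOC][42-56 FREE]
malloc(1): first-fit scan over [0-15 FREE][16-23 ALLOC][24-41 ALLOC][42-56 FREE] -> 0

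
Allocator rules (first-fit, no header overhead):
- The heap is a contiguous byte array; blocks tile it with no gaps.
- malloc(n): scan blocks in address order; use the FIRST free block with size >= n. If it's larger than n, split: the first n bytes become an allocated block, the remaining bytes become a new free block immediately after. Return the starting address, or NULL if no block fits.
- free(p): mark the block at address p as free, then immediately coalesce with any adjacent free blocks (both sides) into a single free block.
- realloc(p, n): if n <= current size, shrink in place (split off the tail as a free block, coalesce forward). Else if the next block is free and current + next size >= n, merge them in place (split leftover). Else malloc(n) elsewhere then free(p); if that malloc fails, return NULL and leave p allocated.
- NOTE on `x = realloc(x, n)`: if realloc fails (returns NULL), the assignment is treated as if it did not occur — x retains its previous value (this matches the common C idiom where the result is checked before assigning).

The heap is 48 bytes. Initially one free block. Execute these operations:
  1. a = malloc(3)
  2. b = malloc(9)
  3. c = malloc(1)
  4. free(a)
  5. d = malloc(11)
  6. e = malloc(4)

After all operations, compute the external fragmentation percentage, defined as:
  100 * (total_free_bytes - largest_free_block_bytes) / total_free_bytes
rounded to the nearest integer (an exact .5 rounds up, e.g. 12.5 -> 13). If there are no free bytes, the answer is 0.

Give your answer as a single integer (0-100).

Op 1: a = malloc(3) -> a = 0; heap: [0-2 ALLOC][3-47 FREE]
Op 2: b = malloc(9) -> b = 3; heap: [0-2 ALLOC][3-11 ALLOC][12-47 FREE]
Op 3: c = malloc(1) -> c = 12; heap: [0-2 ALLOC][3-11 ALLOC][12-12 ALLOC][13-47 FREE]
Op 4: free(a) -> (freed a); heap: [0-2 FREE][3-11 ALLOC][12-12 ALLOC][13-47 FREE]
Op 5: d = malloc(11) -> d = 13; heap: [0-2 FREE][3-11 ALLOC][12-12 ALLOC][13-23 ALLOC][24-47 FREE]
Op 6: e = malloc(4) -> e = 24; heap: [0-2 FREE][3-11 ALLOC][12-12 ALLOC][13-23 ALLOC][24-27 ALLOC][28-47 FREE]
Free blocks: [3 20] total_free=23 largest=20 -> 100*(23-20)/23 = 300/23 ≈ 13.043 -> rounds to 13

Answer: 13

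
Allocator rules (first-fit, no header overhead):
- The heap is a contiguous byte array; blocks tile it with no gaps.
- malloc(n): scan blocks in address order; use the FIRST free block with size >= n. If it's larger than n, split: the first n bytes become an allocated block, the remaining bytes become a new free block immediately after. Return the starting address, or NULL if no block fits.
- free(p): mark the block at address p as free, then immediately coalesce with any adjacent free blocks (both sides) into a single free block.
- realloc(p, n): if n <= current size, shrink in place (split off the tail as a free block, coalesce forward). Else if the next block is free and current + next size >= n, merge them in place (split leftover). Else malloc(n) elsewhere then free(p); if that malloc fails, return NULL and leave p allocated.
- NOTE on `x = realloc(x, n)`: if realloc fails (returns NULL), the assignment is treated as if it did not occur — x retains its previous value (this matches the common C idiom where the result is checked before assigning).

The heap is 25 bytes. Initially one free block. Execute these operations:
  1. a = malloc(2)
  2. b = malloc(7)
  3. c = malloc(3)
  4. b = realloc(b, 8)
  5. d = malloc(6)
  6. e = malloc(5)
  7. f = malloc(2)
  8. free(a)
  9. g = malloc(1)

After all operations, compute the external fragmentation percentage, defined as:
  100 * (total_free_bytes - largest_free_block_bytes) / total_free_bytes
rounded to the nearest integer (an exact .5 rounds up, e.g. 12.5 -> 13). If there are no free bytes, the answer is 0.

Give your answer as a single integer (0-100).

Op 1: a = malloc(2) -> a = 0; heap: [0-1 ALLOC][2-24 FREE]
Op 2: b = malloc(7) -> b = 2; heap: [0-1 ALLOC][2-8 ALLOC][9-24 FREE]
Op 3: c = malloc(3) -> c = 9; heap: [0-1 ALLOC][2-8 ALLOC][9-11 ALLOC][12-24 FREE]
Op 4: b = realloc(b, 8) -> b = 12; heap: [0-1 ALLOC][2-8 FREE][9-11 ALLOC][12-19 ALLOC][20-24 FREE]
Op 5: d = malloc(6) -> d = 2; heap: [0-1 ALLOC][2-7 ALLOC][8-8 FREE][9-11 ALLOC][12-19 ALLOC][20-24 FREE]
Op 6: e = malloc(5) -> e = 20; heap: [0-1 ALLOC][2-7 ALLOC][8-8 FREE][9-11 ALLOC][12-19 ALLOC][20-24 ALLOC]
Op 7: f = malloc(2) -> f = NULL; heap: [0-1 ALLOC][2-7 ALLOC][8-8 FREE][9-11 ALLOC][12-19 ALLOC][20-24 ALLOC]
Op 8: free(a) -> (freed a); heap: [0-1 FREE][2-7 ALLOC][8-8 FREE][9-11 ALLOC][12-19 ALLOC][20-24 ALLOC]
Op 9: g = malloc(1) -> g = 0; heap: [0-0 ALLOC][1-1 FREE][2-7 ALLOC][8-8 FREE][9-11 ALLOC][12-19 ALLOC][20-24 ALLOC]
Free blocks: [1 1] total_free=2 largest=1 -> 100*(2-1)/2 = 100/2 = 50

Answer: 50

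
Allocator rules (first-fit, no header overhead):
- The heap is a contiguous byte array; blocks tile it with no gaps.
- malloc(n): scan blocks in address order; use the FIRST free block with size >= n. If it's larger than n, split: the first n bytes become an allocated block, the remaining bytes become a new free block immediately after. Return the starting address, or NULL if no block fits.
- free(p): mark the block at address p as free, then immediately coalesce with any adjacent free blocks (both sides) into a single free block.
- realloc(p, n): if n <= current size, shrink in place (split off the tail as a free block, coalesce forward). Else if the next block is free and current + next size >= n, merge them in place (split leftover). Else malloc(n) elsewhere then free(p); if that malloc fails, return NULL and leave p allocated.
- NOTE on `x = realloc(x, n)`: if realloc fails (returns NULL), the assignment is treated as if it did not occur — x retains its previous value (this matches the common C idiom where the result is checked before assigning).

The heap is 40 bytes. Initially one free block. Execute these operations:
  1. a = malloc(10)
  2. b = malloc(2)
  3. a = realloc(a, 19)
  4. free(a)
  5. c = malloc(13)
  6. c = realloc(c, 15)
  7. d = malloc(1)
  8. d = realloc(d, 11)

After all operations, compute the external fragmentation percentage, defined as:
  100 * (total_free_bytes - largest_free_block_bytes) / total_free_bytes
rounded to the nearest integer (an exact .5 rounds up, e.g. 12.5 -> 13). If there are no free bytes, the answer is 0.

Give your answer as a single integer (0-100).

Answer: 17

Derivation:
Op 1: a = malloc(10) -> a = 0; heap: [0-9 ALLOC][10-39 FREE]
Op 2: b = malloc(2) -> b = 10; heap: [0-9 ALLOC][10-11 ALLOC][12-39 FREE]
Op 3: a = realloc(a, 19) -> a = 12; heap: [0-9 FREE][10-11 ALLOC][12-30 ALLOC][31-39 FREE]
Op 4: free(a) -> (freed a); heap: [0-9 FREE][10-11 ALLOC][12-39 FREE]
Op 5: c = malloc(13) -> c = 12; heap: [0-9 FREE][10-11 ALLOC][12-24 ALLOC][25-39 FREE]
Op 6: c = realloc(c, 15) -> c = 12; heap: [0-9 FREE][10-11 ALLOC][12-26 ALLOC][27-39 FREE]
Op 7: d = malloc(1) -> d = 0; heap: [0-0 ALLOC][1-9 FREE][10-11 ALLOC][12-26 ALLOC][27-39 FREE]
Op 8: d = realloc(d, 11) -> d = 27; heap: [0-9 FREE][10-11 ALLOC][12-26 ALLOC][27-37 ALLOC][38-39 FREE]
Free blocks: [10 2] total_free=12 largest=10 -> 100*(12-10)/12 = 200/12 ≈ 16.667 -> rounds to 17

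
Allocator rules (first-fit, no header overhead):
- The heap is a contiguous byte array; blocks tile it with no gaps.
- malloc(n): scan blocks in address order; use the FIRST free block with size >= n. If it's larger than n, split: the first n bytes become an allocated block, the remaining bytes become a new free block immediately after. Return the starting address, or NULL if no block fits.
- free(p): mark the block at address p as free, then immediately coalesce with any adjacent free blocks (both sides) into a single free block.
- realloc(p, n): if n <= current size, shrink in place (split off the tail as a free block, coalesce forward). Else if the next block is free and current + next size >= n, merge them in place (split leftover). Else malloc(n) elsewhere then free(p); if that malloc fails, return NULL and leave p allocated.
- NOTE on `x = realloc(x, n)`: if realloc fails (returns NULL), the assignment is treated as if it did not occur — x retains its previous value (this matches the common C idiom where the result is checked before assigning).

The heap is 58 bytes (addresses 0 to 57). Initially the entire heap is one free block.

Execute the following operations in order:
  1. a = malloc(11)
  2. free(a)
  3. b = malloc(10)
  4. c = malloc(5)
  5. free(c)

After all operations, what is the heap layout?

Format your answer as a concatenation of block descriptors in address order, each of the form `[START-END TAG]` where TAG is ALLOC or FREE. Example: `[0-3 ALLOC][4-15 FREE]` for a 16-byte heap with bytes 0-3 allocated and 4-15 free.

Answer: [0-9 ALLOC][10-57 FREE]

Derivation:
Op 1: a = malloc(11) -> a = 0; heap: [0-10 ALLOC][11-57 FREE]
Op 2: free(a) -> (freed a); heap: [0-57 FREE]
Op 3: b = malloc(10) -> b = 0; heap: [0-9 ALLOC][10-57 FREE]
Op 4: c = malloc(5) -> c = 10; heap: [0-9 ALLOC][10-14 ALLOC][15-57 FREE]
Op 5: free(c) -> (freed c); heap: [0-9 ALLOC][10-57 FREE]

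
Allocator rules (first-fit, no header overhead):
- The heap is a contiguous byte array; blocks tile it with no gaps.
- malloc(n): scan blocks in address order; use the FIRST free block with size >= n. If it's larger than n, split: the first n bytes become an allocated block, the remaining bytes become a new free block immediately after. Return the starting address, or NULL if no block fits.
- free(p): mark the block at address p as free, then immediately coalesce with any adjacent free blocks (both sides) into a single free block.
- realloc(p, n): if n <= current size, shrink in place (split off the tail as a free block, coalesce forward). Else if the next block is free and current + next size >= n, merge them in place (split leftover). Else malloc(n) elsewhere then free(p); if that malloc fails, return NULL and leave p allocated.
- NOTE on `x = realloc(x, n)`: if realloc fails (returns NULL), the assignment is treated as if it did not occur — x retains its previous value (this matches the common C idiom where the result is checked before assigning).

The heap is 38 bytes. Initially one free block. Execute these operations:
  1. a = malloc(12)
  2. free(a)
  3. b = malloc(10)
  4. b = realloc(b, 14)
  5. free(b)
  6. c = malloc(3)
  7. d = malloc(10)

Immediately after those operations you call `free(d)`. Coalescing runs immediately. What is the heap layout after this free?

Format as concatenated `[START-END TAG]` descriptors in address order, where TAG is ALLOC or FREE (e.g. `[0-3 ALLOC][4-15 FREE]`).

Op 1: a = malloc(12) -> a = 0; heap: [0-11 ALLOC][12-37 FREE]
Op 2: free(a) -> (freed a); heap: [0-37 FREE]
Op 3: b = malloc(10) -> b = 0; heap: [0-9 ALLOC][10-37 FREE]
Op 4: b = realloc(b, 14) -> b = 0; heap: [0-13 ALLOC][14-37 FREE]
Op 5: free(b) -> (freed b); heap: [0-37 FREE]
Op 6: c = malloc(3) -> c = 0; heap: [0-2 ALLOC][3-37 FREE]
Op 7: d = malloc(10) -> d = 3; heap: [0-2 ALLOC][3-12 ALLOC][13-37 FREE]
free(d): d = 3 -> block [3-12 ALLOC]; mark free, coalesce with adjacent free neighbors -> [0-2 ALLOC][3-37 FREE]

Answer: [0-2 ALLOC][3-37 FREE]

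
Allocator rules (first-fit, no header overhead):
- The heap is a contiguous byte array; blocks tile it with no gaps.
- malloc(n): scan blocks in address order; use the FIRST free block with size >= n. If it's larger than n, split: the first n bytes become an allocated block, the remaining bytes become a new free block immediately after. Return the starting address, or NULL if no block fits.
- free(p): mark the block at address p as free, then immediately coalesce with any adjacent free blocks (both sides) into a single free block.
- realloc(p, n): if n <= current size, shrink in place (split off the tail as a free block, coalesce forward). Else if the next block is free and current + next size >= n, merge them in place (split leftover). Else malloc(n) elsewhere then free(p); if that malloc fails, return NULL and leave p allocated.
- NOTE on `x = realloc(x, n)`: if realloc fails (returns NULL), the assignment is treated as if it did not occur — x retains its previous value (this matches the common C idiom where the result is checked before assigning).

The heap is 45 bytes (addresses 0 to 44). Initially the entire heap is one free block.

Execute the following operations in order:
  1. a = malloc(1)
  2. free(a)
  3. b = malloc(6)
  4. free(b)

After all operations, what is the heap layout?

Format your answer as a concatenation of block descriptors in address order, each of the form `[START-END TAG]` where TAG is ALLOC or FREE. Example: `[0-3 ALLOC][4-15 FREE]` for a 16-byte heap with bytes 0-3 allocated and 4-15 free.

Answer: [0-44 FREE]

Derivation:
Op 1: a = malloc(1) -> a = 0; heap: [0-0 ALLOC][1-44 FREE]
Op 2: free(a) -> (freed a); heap: [0-44 FREE]
Op 3: b = malloc(6) -> b = 0; heap: [0-5 ALLOC][6-44 FREE]
Op 4: free(b) -> (freed b); heap: [0-44 FREE]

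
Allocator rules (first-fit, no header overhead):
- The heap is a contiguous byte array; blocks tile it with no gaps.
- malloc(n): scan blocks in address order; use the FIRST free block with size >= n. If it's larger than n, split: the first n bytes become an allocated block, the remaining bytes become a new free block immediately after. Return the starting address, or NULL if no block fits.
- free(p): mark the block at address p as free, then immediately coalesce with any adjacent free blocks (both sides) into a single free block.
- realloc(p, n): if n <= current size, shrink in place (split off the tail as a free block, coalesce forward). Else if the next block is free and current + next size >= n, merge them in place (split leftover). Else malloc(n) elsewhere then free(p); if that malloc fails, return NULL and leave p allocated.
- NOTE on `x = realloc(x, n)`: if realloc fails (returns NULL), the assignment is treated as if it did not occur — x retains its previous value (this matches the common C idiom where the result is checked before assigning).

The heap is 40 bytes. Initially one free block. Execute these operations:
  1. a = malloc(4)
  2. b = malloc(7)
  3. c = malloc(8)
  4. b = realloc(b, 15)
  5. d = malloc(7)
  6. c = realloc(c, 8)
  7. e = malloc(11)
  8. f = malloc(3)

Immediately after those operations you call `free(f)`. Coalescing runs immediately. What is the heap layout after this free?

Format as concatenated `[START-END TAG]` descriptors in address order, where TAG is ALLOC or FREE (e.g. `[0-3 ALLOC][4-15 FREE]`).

Op 1: a = malloc(4) -> a = 0; heap: [0-3 ALLOC][4-39 FREE]
Op 2: b = malloc(7) -> b = 4; heap: [0-3 ALLOC][4-10 ALLOC][11-39 FREE]
Op 3: c = malloc(8) -> c = 11; heap: [0-3 ALLOC][4-10 ALLOC][11-18 ALLOC][19-39 FREE]
Op 4: b = realloc(b, 15) -> b = 19; heap: [0-3 ALLOC][4-10 FREE][11-18 ALLOC][19-33 ALLOC][34-39 FREE]
Op 5: d = malloc(7) -> d = 4; heap: [0-3 ALLOC][4-10 ALLOC][11-18 ALLOC][19-33 ALLOC][34-39 FREE]
Op 6: c = realloc(c, 8) -> c = 11; heap: [0-3 ALLOC][4-10 ALLOC][11-18 ALLOC][19-33 ALLOC][34-39 FREE]
Op 7: e = malloc(11) -> e = NULL; heap: [0-3 ALLOC][4-10 ALLOC][11-18 ALLOC][19-33 ALLOC][34-39 FREE]
Op 8: f = malloc(3) -> f = 34; heap: [0-3 ALLOC][4-10 ALLOC][11-18 ALLOC][19-33 ALLOC][34-36 ALLOC][37-39 FREE]
free(f): f = 34 -> block [34-36 ALLOC]; mark free, coalesce with adjacent free neighbors -> [0-3 ALLOC][4-10 ALLOC][11-18 ALLOC][19-33 ALLOC][34-39 FREE]

Answer: [0-3 ALLOC][4-10 ALLOC][11-18 ALLOC][19-33 ALLOC][34-39 FREE]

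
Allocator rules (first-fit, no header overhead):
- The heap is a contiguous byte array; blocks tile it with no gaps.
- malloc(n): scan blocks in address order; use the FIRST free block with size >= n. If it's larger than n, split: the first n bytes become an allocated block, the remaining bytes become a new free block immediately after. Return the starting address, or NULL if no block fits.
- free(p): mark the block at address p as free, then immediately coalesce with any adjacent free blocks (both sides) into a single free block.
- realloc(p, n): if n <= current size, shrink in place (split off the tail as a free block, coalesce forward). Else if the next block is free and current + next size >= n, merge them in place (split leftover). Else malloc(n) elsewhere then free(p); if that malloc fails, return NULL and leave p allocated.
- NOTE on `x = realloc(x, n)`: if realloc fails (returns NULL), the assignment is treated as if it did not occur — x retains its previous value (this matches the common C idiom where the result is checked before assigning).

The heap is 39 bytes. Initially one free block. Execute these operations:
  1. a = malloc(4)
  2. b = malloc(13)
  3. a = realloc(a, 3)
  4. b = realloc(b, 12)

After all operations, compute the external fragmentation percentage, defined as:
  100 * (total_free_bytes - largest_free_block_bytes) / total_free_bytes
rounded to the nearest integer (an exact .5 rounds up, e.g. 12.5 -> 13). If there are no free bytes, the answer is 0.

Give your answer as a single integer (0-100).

Answer: 4

Derivation:
Op 1: a = malloc(4) -> a = 0; heap: [0-3 ALLOC][4-38 FREE]
Op 2: b = malloc(13) -> b = 4; heap: [0-3 ALLOC][4-16 ALLOC][17-38 FREE]
Op 3: a = realloc(a, 3) -> a = 0; heap: [0-2 ALLOC][3-3 FREE][4-16 ALLOC][17-38 FREE]
Op 4: b = realloc(b, 12) -> b = 4; heap: [0-2 ALLOC][3-3 FREE][4-15 ALLOC][16-38 FREE]
Free blocks: [1 23] total_free=24 largest=23 -> 100*(24-23)/24 = 100/24 ≈ 4.167 -> rounds to 4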